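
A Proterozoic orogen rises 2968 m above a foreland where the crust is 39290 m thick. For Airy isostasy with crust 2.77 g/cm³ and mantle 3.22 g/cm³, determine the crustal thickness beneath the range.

60500 m

Root depth r = h ρ_c / (ρ_m − ρ_c) = 2968 m × 2.77 / 0.45 = 18270 m.
Total thickness = T + h + r = 39290 m + 2968 m + 18270 m = 60500 m.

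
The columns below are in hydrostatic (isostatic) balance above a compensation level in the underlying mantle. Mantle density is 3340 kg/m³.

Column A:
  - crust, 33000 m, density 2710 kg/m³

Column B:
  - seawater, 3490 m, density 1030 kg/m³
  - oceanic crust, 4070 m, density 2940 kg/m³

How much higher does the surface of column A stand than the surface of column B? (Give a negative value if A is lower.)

For any compensation level in the mantle, the mantle terms cancel and isostasy reduces to e = (Σt_A − Σt_B) − (Σ(ρt)_A − Σ(ρt)_B) / ρ_m.
Σt_A = 33000 m; Σt_B = 7560 m; Σ(ρt)_A = 89430000; Σ(ρt)_B = 15560500 (in m·kg/m³).
e = (33000 − 7560) − (89430000 − 15560500) / 3340 = 3320 m.

3320 m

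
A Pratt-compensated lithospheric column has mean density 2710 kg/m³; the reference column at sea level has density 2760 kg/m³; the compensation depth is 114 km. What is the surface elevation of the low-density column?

ρ_ref D = ρ (D + h) → h = D (ρ_ref − ρ)/ρ.
h = 114 km × (2760 − 2710)/2710 = 2.1 km.

2.1 km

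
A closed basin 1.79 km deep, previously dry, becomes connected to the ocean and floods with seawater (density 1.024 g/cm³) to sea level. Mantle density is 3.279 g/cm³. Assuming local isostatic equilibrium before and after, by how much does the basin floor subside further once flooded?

After flooding the water column is d + s deep. Its weight must equal the weight of mantle displaced by the extra subsidence s: (d + s) ρ_w = s ρ_m.
s = d ρ_w / (ρ_m − ρ_w) = 1.79 km × 1.024/(3.279 − 1.024) = 0.813 km.

0.813 km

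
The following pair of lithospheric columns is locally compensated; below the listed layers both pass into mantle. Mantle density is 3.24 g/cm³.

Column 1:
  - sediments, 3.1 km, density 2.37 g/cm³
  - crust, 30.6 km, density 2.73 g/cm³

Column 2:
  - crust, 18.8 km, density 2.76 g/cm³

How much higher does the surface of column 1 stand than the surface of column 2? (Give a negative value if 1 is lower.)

2.86 km

For any compensation level in the mantle, the mantle terms cancel and isostasy reduces to e = (Σt_1 − Σt_2) − (Σ(ρt)_1 − Σ(ρt)_2) / ρ_m.
Σt_1 = 33.7 km; Σt_2 = 18.8 km; Σ(ρt)_1 = 90.885; Σ(ρt)_2 = 51.888 (in km·g/cm³).
e = (33.7 − 18.8) − (90.885 − 51.888) / 3.24 = 2.86 km.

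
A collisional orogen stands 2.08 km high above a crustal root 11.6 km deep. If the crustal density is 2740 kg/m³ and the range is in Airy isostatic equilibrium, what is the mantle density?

Airy balance: ρ_c h = (ρ_m − ρ_c) r → ρ_m = ρ_c (1 + h/r).
ρ_m = 2740 × (1 + 2.08 km/11.6 km) = 3230 kg/m³.

3230 kg/m³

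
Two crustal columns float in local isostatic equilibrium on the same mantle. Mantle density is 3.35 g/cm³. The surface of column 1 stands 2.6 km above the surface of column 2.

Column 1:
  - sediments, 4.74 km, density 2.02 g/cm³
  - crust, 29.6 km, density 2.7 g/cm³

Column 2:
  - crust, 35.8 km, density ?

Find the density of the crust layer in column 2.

Take the compensation level at the base of the deeper column (depth z_c below the surface of column 1) and equate Σ ρ_i t_i down to z_c; mantle fills any gap and the z_c terms cancel.
Column 1: 4.74×2.02 + 29.6×2.7 + (z_c − 34.34)×3.35
Column 2: 2.6×0 + 35.8×ρ + (z_c − 2.6 − 35.8)×3.35
The z_c×3.35 term appears on both sides and cancels. Collect the known terms of each column as K = Σ(ρt)_known − 3.35 × (depth of known layers): K_1 = 89.4948 − 3.35×34.34 = −25.5442; K_2 = 0 − 3.35×(2.6 + 35.8) = −128.64.
Balance: K_1 = K_2 + 35.8×ρ, so ρ = (K_1 − K_2)/35.8 = 103.096/35.8 = 2.88 g/cm³.

2.88 g/cm³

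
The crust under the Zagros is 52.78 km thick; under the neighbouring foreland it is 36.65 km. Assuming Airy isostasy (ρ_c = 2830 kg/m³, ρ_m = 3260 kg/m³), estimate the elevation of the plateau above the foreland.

2.13 km

Excess crust Δ = 52.78 km − 36.65 km = 16.13 km, split between elevation h and root r with h + r = Δ.
Airy balance ρ_c h = (ρ_m − ρ_c) r gives r = h ρ_c/(ρ_m − ρ_c), so h (1 + ρ_c/(ρ_m − ρ_c)) = Δ, i.e. h = Δ (ρ_m − ρ_c)/ρ_m.
h = 16.13 km × 430/3260 = 2.13 km.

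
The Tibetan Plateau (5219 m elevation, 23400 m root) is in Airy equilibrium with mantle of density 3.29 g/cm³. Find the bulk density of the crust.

ρ_c h = (ρ_m − ρ_c) r → ρ_c (h + r) = ρ_m r → ρ_c = ρ_m r / (h + r).
ρ_c = 3.29 × 23400 m / (5219 m + 23400 m) = 2.69 g/cm³.

2.69 g/cm³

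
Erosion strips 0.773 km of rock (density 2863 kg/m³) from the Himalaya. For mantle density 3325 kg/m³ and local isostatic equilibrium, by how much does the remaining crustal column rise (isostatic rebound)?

Unloading: uplift u = e ρ_c/ρ_m = 0.773 km × 2863/3325 = 0.666 km.

0.666 km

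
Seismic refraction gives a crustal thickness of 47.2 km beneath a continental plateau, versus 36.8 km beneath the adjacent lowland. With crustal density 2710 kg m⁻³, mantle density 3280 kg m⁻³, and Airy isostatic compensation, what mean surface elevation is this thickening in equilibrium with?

1.81 km

Excess crust Δ = 47.2 km − 36.8 km = 10.4 km, split between elevation h and root r with h + r = Δ.
Airy balance ρ_c h = (ρ_m − ρ_c) r gives r = h ρ_c/(ρ_m − ρ_c), so h (1 + ρ_c/(ρ_m − ρ_c)) = Δ, i.e. h = Δ (ρ_m − ρ_c)/ρ_m.
h = 10.4 km × 570/3280 = 1.81 km.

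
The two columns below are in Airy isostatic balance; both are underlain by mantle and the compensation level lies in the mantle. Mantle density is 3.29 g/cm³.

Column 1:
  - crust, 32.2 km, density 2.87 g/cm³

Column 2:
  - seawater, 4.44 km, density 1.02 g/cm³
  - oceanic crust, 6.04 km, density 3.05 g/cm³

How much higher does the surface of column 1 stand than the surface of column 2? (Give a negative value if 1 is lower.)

For any compensation level in the mantle, the mantle terms cancel and isostasy reduces to e = (Σt_1 − Σt_2) − (Σ(ρt)_1 − Σ(ρt)_2) / ρ_m.
Σt_1 = 32.2 km; Σt_2 = 10.48 km; Σ(ρt)_1 = 92.414; Σ(ρt)_2 = 22.9508 (in km·g/cm³).
e = (32.2 − 10.48) − (92.414 − 22.9508) / 3.29 = 0.607 km.

0.607 km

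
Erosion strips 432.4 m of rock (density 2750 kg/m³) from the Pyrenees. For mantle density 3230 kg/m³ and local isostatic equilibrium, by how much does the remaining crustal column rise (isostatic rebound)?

Unloading: uplift u = e ρ_c/ρ_m = 432.4 m × 2750/3230 = 368 m.

368 m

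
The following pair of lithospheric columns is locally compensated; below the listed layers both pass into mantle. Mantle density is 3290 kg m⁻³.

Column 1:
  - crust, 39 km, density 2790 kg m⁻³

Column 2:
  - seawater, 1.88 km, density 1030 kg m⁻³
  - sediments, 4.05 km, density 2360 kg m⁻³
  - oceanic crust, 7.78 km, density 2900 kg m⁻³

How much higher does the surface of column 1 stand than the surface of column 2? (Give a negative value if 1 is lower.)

For any compensation level in the mantle, the mantle terms cancel and isostasy reduces to e = (Σt_1 − Σt_2) − (Σ(ρt)_1 − Σ(ρt)_2) / ρ_m.
Σt_1 = 39 km; Σt_2 = 13.71 km; Σ(ρt)_1 = 108810; Σ(ρt)_2 = 34056.4 (in km·kg m⁻³).
e = (39 − 13.71) − (108810 − 34056.4) / 3290 = 2.57 km.

2.57 km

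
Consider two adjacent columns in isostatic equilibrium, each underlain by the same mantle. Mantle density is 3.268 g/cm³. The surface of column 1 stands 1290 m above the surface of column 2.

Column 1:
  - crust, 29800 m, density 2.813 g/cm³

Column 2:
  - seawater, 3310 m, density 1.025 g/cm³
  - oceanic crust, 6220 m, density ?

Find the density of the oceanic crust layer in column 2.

2.96 g/cm³

Take the compensation level at the base of the deeper column (depth z_c below the surface of column 1) and equate Σ ρ_i t_i down to z_c; mantle fills any gap and the z_c terms cancel.
Column 1: 29800×2.813 + (z_c − 29800)×3.268
Column 2: 1290×0 + 3310×1.025 + 6220×ρ + (z_c − 1290 − 9530)×3.268
The z_c×3.268 term appears on both sides and cancels. Collect the known terms of each column as K = Σ(ρt)_known − 3.268 × (depth of known layers): K_1 = 83827.4 − 3.268×29800 = −13559; K_2 = 3392.75 − 3.268×(1290 + 9530) = −31967.01.
Balance: K_1 = K_2 + 6220×ρ, so ρ = (K_1 − K_2)/6220 = 18408/6220 = 2.96 g/cm³.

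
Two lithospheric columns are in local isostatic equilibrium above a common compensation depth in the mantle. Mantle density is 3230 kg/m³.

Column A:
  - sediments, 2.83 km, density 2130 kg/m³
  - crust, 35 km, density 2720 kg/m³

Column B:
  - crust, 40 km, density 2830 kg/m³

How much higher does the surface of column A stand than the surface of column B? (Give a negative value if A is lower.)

For any compensation level in the mantle, the mantle terms cancel and isostasy reduces to e = (Σt_A − Σt_B) − (Σ(ρt)_A − Σ(ρt)_B) / ρ_m.
Σt_A = 37.83 km; Σt_B = 40 km; Σ(ρt)_A = 101227.9; Σ(ρt)_B = 113200 (in km·kg/m³).
e = (37.83 − 40) − (101227.9 − 113200) / 3230 = 1.54 km.

1.54 km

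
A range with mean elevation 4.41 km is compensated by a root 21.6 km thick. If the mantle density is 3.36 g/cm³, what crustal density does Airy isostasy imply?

2.79 g/cm³

ρ_c h = (ρ_m − ρ_c) r → ρ_c (h + r) = ρ_m r → ρ_c = ρ_m r / (h + r).
ρ_c = 3.36 × 21.6 km / (4.41 km + 21.6 km) = 2.79 g/cm³.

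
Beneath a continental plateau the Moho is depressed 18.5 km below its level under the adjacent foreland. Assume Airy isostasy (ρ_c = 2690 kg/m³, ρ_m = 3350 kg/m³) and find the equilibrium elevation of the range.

4.54 km

Balancing pressure at the compensation depth: ρ_c h = (ρ_m − ρ_c) r.
h = r (ρ_m − ρ_c) / ρ_c = 18.5 km × (3350 − 2690) / 2690 = 4.54 km.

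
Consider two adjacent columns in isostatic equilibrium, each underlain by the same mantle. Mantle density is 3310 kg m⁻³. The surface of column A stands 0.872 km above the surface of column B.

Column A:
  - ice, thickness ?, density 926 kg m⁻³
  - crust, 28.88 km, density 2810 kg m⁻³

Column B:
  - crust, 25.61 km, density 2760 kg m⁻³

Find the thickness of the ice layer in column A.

Take the compensation level at the base of the deeper column (depth z_c below the surface of column A) and equate Σ ρ_i t_i down to z_c; mantle fills any gap and the z_c terms cancel.
Column A: x×926 + 28.88×2810 + (z_c − 28.88 − x)×3310
Column B: 0.872×0 + 25.61×2760 + (z_c − 0.872 − 25.61)×3310
The z_c×3310 term appears on both sides and cancels. Collect the known terms of each column as K = Σ(ρt)_known − 3310 × (depth of known layers): K_A = 81152.8 − 3310×28.88 = −14440; K_B = 70683.6 − 3310×(0.872 + 25.61) = −16971.82.
Balance: K_A − x×(3310 − 926) = K_B, so x = (K_A − K_B)/(3310 − 926) = 2531.82/2384 = 1.06 km.

1.06 km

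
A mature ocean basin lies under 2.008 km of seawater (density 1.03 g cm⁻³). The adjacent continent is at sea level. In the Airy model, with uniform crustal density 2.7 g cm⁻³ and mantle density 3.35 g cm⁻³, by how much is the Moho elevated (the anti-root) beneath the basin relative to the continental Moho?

Balancing pressure at the compensation depth: replacing crust with seawater at the top is compensated by replacing crust with mantle at the base: d (ρ_c − ρ_w) = a (ρ_m − ρ_c).
a = d (ρ_c − ρ_w)/(ρ_m − ρ_c) = 2.008 km × 1.67/0.65 = 5.16 km.

5.16 km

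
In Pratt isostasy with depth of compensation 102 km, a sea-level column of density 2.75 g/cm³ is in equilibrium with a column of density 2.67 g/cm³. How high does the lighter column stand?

3.06 km

ρ_ref D = ρ (D + h) → h = D (ρ_ref − ρ)/ρ.
h = 102 km × (2.75 − 2.67)/2.67 = 3.06 km.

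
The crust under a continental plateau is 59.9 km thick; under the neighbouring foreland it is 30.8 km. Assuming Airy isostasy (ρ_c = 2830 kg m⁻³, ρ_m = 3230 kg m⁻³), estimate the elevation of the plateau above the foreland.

3.6 km

Excess crust Δ = 59.9 km − 30.8 km = 29.1 km, split between elevation h and root r with h + r = Δ.
Airy balance ρ_c h = (ρ_m − ρ_c) r gives r = h ρ_c/(ρ_m − ρ_c), so h (1 + ρ_c/(ρ_m − ρ_c)) = Δ, i.e. h = Δ (ρ_m − ρ_c)/ρ_m.
h = 29.1 km × 400/3230 = 3.6 km.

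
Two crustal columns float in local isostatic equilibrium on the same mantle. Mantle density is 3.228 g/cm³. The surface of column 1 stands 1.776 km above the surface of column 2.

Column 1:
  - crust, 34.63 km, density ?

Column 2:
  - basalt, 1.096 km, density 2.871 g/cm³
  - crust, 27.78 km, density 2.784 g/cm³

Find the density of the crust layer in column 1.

Take the compensation level at the base of the deeper column (depth z_c below the surface of column 1) and equate Σ ρ_i t_i down to z_c; mantle fills any gap and the z_c terms cancel.
Column 1: 34.63×ρ + (z_c − 34.63)×3.228
Column 2: 1.776×0 + 1.096×2.871 + 27.78×2.784 + (z_c − 1.776 − 28.876)×3.228
The z_c×3.228 term appears on both sides and cancels. Collect the known terms of each column as K = Σ(ρt)_known − 3.228 × (depth of known layers): K_1 = 0 − 3.228×34.63 = −111.78564; K_2 = 80.486136 − 3.228×(1.776 + 28.876) = −18.45852.
Balance: K_1 + 34.63×ρ = K_2, so ρ = (K_2 − K_1)/34.63 = 93.3271/34.63 = 2.69 g/cm³.

2.69 g/cm³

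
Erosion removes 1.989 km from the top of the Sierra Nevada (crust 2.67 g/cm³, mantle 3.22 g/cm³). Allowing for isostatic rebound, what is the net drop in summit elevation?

0.34 km

Rebound u = e ρ_c/ρ_m = 1.989 km × 2.67/3.22 = 1.649 km.
Net surface drop = e − u = 1.989 km − 1.649 km = e (ρ_m − ρ_c)/ρ_m = 0.34 km.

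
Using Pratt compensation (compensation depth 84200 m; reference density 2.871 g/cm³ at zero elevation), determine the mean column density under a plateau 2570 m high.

Pratt balance: ρ_ref D = ρ (D + h).
ρ = ρ_ref D/(D + h) = 2.871 × 84200 m/(84200 m + 2570 m) = 2.79 g/cm³.

2.79 g/cm³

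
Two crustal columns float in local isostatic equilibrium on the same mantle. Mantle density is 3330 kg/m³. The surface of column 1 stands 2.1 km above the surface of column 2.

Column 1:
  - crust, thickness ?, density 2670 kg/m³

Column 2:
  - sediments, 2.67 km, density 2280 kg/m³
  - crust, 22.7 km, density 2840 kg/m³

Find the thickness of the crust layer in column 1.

Take the compensation level at the base of the deeper column (depth z_c below the surface of column 1) and equate Σ ρ_i t_i down to z_c; mantle fills any gap and the z_c terms cancel.
Column 1: x×2670 + (z_c − 0 − x)×3330
Column 2: 2.1×0 + 2.67×2280 + 22.7×2840 + (z_c − 2.1 − 25.37)×3330
The z_c×3330 term appears on both sides and cancels. Collect the known terms of each column as K = Σ(ρt)_known − 3330 × (depth of known layers): K_1 = 0 − 3330×0 = 0; K_2 = 70555.6 − 3330×(2.1 + 25.37) = −20919.5.
Balance: K_1 − x×(3330 − 2670) = K_2, so x = (K_1 − K_2)/(3330 − 2670) = 20919.5/660 = 31.7 km.

31.7 km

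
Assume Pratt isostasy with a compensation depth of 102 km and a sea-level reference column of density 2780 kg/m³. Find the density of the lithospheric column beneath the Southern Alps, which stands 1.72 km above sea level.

2730 kg/m³

Pratt balance: ρ_ref D = ρ (D + h).
ρ = ρ_ref D/(D + h) = 2780 × 102 km/(102 km + 1.72 km) = 2730 kg/m³.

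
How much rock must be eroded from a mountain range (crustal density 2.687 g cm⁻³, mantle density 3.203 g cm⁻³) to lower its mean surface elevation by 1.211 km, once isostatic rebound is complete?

Net drop Δ = e − u = e − e ρ_c/ρ_m = e (ρ_m − ρ_c)/ρ_m.
e = Δ ρ_m/(ρ_m − ρ_c) = 1.211 km × 3.203/0.516 = 7.52 km.

7.52 km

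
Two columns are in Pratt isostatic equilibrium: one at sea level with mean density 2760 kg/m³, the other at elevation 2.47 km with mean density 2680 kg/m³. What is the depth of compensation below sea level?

ρ_ref D = ρ (D + h) → D (ρ_ref − ρ) = ρ h.
D = ρ h/(ρ_ref − ρ) = 2680 × 2.47 km/(2760 − 2680) = 82.7 km.

82.7 km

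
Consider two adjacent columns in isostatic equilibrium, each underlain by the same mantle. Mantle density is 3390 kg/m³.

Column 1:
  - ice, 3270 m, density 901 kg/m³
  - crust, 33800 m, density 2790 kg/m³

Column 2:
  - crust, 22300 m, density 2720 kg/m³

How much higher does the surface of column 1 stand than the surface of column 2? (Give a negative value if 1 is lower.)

For any compensation level in the mantle, the mantle terms cancel and isostasy reduces to e = (Σt_1 − Σt_2) − (Σ(ρt)_1 − Σ(ρt)_2) / ρ_m.
Σt_1 = 37070 m; Σt_2 = 22300 m; Σ(ρt)_1 = 97248270; Σ(ρt)_2 = 60656000 (in m·kg/m³).
e = (37070 − 22300) − (97248270 − 60656000) / 3390 = 3980 m.

3980 m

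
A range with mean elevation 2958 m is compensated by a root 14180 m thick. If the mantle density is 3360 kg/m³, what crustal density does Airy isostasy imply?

ρ_c h = (ρ_m − ρ_c) r → ρ_c (h + r) = ρ_m r → ρ_c = ρ_m r / (h + r).
ρ_c = 3360 × 14180 m / (2958 m + 14180 m) = 2780 kg/m³.

2780 kg/m³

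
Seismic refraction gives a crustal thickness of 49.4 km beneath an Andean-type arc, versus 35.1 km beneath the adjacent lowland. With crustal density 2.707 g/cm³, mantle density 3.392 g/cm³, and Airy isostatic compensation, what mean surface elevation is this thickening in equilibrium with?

Excess crust Δ = 49.4 km − 35.1 km = 14.3 km, split between elevation h and root r with h + r = Δ.
Airy balance ρ_c h = (ρ_m − ρ_c) r gives r = h ρ_c/(ρ_m − ρ_c), so h (1 + ρ_c/(ρ_m − ρ_c)) = Δ, i.e. h = Δ (ρ_m − ρ_c)/ρ_m.
h = 14.3 km × 0.685/3.392 = 2.89 km.

2.89 km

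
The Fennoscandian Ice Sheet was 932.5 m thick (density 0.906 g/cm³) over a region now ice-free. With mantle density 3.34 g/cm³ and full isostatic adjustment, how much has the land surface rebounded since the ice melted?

253 m

Removing the load lets mantle flow back in; uplift u satisfies ρ_ice t = ρ_m u.
u = t ρ_ice/ρ_m = 932.5 m × 0.906/3.34 = 253 m.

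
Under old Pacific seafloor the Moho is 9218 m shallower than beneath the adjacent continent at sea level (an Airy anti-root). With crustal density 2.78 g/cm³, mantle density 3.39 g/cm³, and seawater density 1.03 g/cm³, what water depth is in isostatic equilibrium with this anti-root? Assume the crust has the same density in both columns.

Replacing a thickness d of crust by seawater at the top must be balanced by replacing crust with mantle at the base: d (ρ_c − ρ_w) = a (ρ_m − ρ_c).
d = a (ρ_m − ρ_c)/(ρ_c − ρ_w) = 9218 m × 0.61/1.75 = 3210 m.

3210 m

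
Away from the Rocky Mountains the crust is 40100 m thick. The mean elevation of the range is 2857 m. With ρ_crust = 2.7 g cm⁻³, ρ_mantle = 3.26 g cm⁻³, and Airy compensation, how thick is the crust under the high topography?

Root depth r = h ρ_c / (ρ_m − ρ_c) = 2857 m × 2.7 / 0.56 = 13770 m.
Total thickness = T + h + r = 40100 m + 2857 m + 13770 m = 56700 m.

56700 m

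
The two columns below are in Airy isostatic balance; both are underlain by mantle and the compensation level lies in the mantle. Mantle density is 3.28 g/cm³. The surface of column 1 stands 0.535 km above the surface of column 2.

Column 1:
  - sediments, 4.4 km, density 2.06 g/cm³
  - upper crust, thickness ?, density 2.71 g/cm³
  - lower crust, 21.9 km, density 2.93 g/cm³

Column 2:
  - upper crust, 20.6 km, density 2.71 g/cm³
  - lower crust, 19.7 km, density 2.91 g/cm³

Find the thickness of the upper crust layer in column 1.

13.6 km

Take the compensation level at the base of the deeper column (depth z_c below the surface of column 1) and equate Σ ρ_i t_i down to z_c; mantle fills any gap and the z_c terms cancel.
Column 1: 4.4×2.06 + x×2.71 + 21.9×2.93 + (z_c − 26.3 − x)×3.28
Column 2: 0.535×0 + 20.6×2.71 + 19.7×2.91 + (z_c − 0.535 − 40.3)×3.28
The z_c×3.28 term appears on both sides and cancels. Collect the known terms of each column as K = Σ(ρt)_known − 3.28 × (depth of known layers): K_1 = 73.231 − 3.28×26.3 = −13.033; K_2 = 113.153 − 3.28×(0.535 + 40.3) = −20.7858.
Balance: K_1 − x×(3.28 − 2.71) = K_2, so x = (K_1 − K_2)/(3.28 − 2.71) = 7.7528/0.57 = 13.6 km.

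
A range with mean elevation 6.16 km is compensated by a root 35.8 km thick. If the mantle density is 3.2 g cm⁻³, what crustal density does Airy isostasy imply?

ρ_c h = (ρ_m − ρ_c) r → ρ_c (h + r) = ρ_m r → ρ_c = ρ_m r / (h + r).
ρ_c = 3.2 × 35.8 km / (6.16 km + 35.8 km) = 2.73 g cm⁻³.

2.73 g cm⁻³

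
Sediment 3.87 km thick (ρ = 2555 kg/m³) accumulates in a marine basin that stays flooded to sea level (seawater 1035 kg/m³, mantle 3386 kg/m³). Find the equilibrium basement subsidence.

Submarine loading: the sediment displaces seawater, and the subsidence is in turn flooded, so s (ρ_m − ρ_w) = t (ρ_sed − ρ_w).
s = 3.87 km × (2555 − 1035) / (3386 − 1035) = 2.5 km.

2.5 km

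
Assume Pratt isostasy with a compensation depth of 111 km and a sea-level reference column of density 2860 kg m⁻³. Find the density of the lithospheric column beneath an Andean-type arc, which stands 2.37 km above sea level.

Pratt balance: ρ_ref D = ρ (D + h).
ρ = ρ_ref D/(D + h) = 2860 × 111 km/(111 km + 2.37 km) = 2800 kg m⁻³.

2800 kg m⁻³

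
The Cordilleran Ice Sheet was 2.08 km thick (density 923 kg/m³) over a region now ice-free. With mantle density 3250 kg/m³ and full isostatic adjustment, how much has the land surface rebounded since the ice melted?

0.591 km

Removing the load lets mantle flow back in; uplift u satisfies ρ_ice t = ρ_m u.
u = t ρ_ice/ρ_m = 2.08 km × 923/3250 = 0.591 km.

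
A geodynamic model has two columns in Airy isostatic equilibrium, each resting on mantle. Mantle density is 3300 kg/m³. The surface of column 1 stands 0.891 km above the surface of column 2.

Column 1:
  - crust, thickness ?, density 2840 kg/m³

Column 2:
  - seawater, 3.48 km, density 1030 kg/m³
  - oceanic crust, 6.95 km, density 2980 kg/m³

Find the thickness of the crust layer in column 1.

28.4 km

Take the compensation level at the base of the deeper column (depth z_c below the surface of column 1) and equate Σ ρ_i t_i down to z_c; mantle fills any gap and the z_c terms cancel.
Column 1: x×2840 + (z_c − 0 − x)×3300
Column 2: 0.891×0 + 3.48×1030 + 6.95×2980 + (z_c − 0.891 − 10.43)×3300
The z_c×3300 term appears on both sides and cancels. Collect the known terms of each column as K = Σ(ρt)_known − 3300 × (depth of known layers): K_1 = 0 − 3300×0 = 0; K_2 = 24295.4 − 3300×(0.891 + 10.43) = −13063.9.
Balance: K_1 − x×(3300 − 2840) = K_2, so x = (K_1 − K_2)/(3300 − 2840) = 13063.9/460 = 28.4 km.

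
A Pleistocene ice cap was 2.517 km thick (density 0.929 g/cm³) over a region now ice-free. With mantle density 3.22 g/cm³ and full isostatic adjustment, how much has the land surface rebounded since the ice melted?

0.726 km

Removing the load lets mantle flow back in; uplift u satisfies ρ_ice t = ρ_m u.
u = t ρ_ice/ρ_m = 2.517 km × 0.929/3.22 = 0.726 km.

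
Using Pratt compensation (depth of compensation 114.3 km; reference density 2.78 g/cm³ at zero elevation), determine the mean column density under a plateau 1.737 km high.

Pratt balance: ρ_ref D = ρ (D + h).
ρ = ρ_ref D/(D + h) = 2.78 × 114.3 km/(114.3 km + 1.737 km) = 2.74 g/cm³.

2.74 g/cm³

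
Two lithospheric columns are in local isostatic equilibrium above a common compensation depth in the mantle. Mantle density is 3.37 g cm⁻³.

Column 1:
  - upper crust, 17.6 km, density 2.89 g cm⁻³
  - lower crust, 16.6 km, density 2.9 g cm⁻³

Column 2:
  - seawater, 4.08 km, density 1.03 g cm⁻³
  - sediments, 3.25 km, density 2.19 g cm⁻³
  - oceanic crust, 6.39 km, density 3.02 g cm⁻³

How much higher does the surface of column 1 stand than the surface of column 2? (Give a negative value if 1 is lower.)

For any compensation level in the mantle, the mantle terms cancel and isostasy reduces to e = (Σt_1 − Σt_2) − (Σ(ρt)_1 − Σ(ρt)_2) / ρ_m.
Σt_1 = 34.2 km; Σt_2 = 13.72 km; Σ(ρt)_1 = 99.004; Σ(ρt)_2 = 30.6177 (in km·g cm⁻³).
e = (34.2 − 13.72) − (99.004 − 30.6177) / 3.37 = 0.187 km.

0.187 km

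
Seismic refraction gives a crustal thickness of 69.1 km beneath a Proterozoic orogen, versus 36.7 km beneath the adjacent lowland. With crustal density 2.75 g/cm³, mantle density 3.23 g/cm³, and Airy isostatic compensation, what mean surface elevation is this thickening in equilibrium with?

4.81 km

Excess crust Δ = 69.1 km − 36.7 km = 32.4 km, split between elevation h and root r with h + r = Δ.
Airy balance ρ_c h = (ρ_m − ρ_c) r gives r = h ρ_c/(ρ_m − ρ_c), so h (1 + ρ_c/(ρ_m − ρ_c)) = Δ, i.e. h = Δ (ρ_m − ρ_c)/ρ_m.
h = 32.4 km × 0.48/3.23 = 4.81 km.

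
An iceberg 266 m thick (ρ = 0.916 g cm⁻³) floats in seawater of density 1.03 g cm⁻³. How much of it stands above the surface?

29.4 m

Floating equilibrium: submerged depth d = t ρ_obj/ρ_fluid = 266 m × 0.916/1.03 = 236.6 m.
Freeboard = t − d = 266 m − 236.6 m = 29.4 m.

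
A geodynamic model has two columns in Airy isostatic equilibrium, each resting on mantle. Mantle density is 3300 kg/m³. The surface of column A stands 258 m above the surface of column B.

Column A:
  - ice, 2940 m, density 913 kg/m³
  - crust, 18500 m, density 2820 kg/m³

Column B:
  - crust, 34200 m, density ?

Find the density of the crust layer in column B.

2860 kg/m³

Take the compensation level at the base of the deeper column (depth z_c below the surface of column A) and equate Σ ρ_i t_i down to z_c; mantle fills any gap and the z_c terms cancel.
Column A: 2940×913 + 18500×2820 + (z_c − 21440)×3300
Column B: 258×0 + 34200×ρ + (z_c − 258 − 34200)×3300
The z_c×3300 term appears on both sides and cancels. Collect the known terms of each column as K = Σ(ρt)_known − 3300 × (depth of known layers): K_A = 54854220 − 3300×21440 = −15897780; K_B = 0 − 3300×(258 + 34200) = −113711400.
Balance: K_A = K_B + 34200×ρ, so ρ = (K_A − K_B)/34200 = 97813600/34200 = 2860 kg/m³.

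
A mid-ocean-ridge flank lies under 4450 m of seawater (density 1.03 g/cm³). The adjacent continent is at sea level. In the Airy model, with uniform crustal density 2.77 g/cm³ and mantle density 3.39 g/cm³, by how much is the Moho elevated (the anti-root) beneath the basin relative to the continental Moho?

For local isostatic compensation: replacing crust with seawater at the top is compensated by replacing crust with mantle at the base: d (ρ_c − ρ_w) = a (ρ_m − ρ_c).
a = d (ρ_c − ρ_w)/(ρ_m − ρ_c) = 4450 m × 1.74/0.62 = 12500 m.

12500 m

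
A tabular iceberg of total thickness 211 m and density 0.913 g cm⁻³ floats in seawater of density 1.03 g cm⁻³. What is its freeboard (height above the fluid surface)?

Floating equilibrium: submerged depth d = t ρ_obj/ρ_fluid = 211 m × 0.913/1.03 = 187 m.
Freeboard = t − d = 211 m − 187 m = 24 m.

24 m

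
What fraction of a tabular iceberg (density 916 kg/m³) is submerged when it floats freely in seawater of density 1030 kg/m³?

Submerged fraction = ρ_obj/ρ_fluid = 916/1030 = 0.889.

0.889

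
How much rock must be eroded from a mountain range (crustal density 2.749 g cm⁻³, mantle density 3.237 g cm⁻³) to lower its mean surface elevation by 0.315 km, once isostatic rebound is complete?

2.09 km

Net drop Δ = e − u = e − e ρ_c/ρ_m = e (ρ_m − ρ_c)/ρ_m.
e = Δ ρ_m/(ρ_m − ρ_c) = 0.315 km × 3.237/0.488 = 2.09 km.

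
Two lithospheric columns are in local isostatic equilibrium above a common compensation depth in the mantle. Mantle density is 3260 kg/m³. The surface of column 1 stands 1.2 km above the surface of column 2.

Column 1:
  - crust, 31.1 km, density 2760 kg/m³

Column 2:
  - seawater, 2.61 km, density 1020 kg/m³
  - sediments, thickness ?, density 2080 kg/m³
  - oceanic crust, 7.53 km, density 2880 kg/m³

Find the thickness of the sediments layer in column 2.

2.48 km

Take the compensation level at the base of the deeper column (depth z_c below the surface of column 1) and equate Σ ρ_i t_i down to z_c; mantle fills any gap and the z_c terms cancel.
Column 1: 31.1×2760 + (z_c − 31.1)×3260
Column 2: 1.2×0 + 2.61×1020 + x×2080 + 7.53×2880 + (z_c − 1.2 − 10.14 − x)×3260
The z_c×3260 term appears on both sides and cancels. Collect the known terms of each column as K = Σ(ρt)_known − 3260 × (depth of known layers): K_1 = 85836 − 3260×31.1 = −15550; K_2 = 24348.6 − 3260×(1.2 + 10.14) = −12619.8.
Balance: K_1 = K_2 − x×(3260 − 2080), so x = (K_2 − K_1)/(3260 − 2080) = 2930.2/1180 = 2.48 km.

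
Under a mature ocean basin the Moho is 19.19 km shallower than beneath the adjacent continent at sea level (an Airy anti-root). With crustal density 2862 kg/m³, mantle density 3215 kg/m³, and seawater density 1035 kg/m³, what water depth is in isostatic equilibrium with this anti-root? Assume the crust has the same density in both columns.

3.71 km

Replacing a thickness d of crust by seawater at the top must be balanced by replacing crust with mantle at the base: d (ρ_c − ρ_w) = a (ρ_m − ρ_c).
d = a (ρ_m − ρ_c)/(ρ_c − ρ_w) = 19.19 km × 353/1827 = 3.71 km.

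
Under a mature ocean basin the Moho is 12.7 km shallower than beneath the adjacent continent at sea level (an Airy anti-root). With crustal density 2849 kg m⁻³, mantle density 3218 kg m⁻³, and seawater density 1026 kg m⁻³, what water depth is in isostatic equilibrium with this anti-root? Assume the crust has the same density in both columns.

2.57 km

Replacing a thickness d of crust by seawater at the top must be balanced by replacing crust with mantle at the base: d (ρ_c − ρ_w) = a (ρ_m − ρ_c).
d = a (ρ_m − ρ_c)/(ρ_c − ρ_w) = 12.7 km × 369/1823 = 2.57 km.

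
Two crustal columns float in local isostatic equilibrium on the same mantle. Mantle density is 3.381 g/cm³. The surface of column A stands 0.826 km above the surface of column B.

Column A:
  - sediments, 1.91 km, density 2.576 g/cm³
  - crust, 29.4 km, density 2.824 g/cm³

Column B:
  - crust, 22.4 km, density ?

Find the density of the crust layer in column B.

2.71 g/cm³

Take the compensation level at the base of the deeper column (depth z_c below the surface of column A) and equate Σ ρ_i t_i down to z_c; mantle fills any gap and the z_c terms cancel.
Column A: 1.91×2.576 + 29.4×2.824 + (z_c − 31.31)×3.381
Column B: 0.826×0 + 22.4×ρ + (z_c − 0.826 − 22.4)×3.381
The z_c×3.381 term appears on both sides and cancels. Collect the known terms of each column as K = Σ(ρt)_known − 3.381 × (depth of known layers): K_A = 87.94576 − 3.381×31.31 = −17.91335; K_B = 0 − 3.381×(0.826 + 22.4) = −78.527106.
Balance: K_A = K_B + 22.4×ρ, so ρ = (K_A − K_B)/22.4 = 60.6138/22.4 = 2.71 g/cm³.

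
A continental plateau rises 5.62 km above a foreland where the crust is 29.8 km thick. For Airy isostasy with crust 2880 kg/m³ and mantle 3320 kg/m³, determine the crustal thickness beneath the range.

72.2 km

Root depth r = h ρ_c / (ρ_m − ρ_c) = 5.62 km × 2880 / 440 = 36.79 km.
Total thickness = T + h + r = 29.8 km + 5.62 km + 36.79 km = 72.2 km.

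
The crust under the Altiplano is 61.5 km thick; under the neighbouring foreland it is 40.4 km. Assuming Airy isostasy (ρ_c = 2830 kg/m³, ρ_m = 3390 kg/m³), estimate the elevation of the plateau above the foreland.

3.49 km

Excess crust Δ = 61.5 km − 40.4 km = 21.1 km, split between elevation h and root r with h + r = Δ.
Airy balance ρ_c h = (ρ_m − ρ_c) r gives r = h ρ_c/(ρ_m − ρ_c), so h (1 + ρ_c/(ρ_m − ρ_c)) = Δ, i.e. h = Δ (ρ_m − ρ_c)/ρ_m.
h = 21.1 km × 560/3390 = 3.49 km.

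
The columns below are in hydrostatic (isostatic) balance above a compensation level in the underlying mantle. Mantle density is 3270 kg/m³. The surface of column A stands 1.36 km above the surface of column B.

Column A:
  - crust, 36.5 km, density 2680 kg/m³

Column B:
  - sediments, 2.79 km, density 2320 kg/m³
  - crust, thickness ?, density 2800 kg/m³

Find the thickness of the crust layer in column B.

30.7 km

Take the compensation level at the base of the deeper column (depth z_c below the surface of column A) and equate Σ ρ_i t_i down to z_c; mantle fills any gap and the z_c terms cancel.
Column A: 36.5×2680 + (z_c − 36.5)×3270
Column B: 1.36×0 + 2.79×2320 + x×2800 + (z_c − 1.36 − 2.79 − x)×3270
The z_c×3270 term appears on both sides and cancels. Collect the known terms of each column as K = Σ(ρt)_known − 3270 × (depth of known layers): K_A = 97820 − 3270×36.5 = −21535; K_B = 6472.8 − 3270×(1.36 + 2.79) = −7097.7.
Balance: K_A = K_B − x×(3270 − 2800), so x = (K_B − K_A)/(3270 − 2800) = 14437.3/470 = 30.7 km.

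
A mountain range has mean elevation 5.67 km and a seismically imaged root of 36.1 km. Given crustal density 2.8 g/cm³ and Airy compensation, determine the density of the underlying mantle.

Airy balance: ρ_c h = (ρ_m − ρ_c) r → ρ_m = ρ_c (1 + h/r).
ρ_m = 2.8 × (1 + 5.67 km/36.1 km) = 3.24 g/cm³.

3.24 g/cm³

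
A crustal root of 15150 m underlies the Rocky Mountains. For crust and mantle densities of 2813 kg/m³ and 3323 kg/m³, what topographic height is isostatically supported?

Balancing pressure at the compensation depth: ρ_c h = (ρ_m − ρ_c) r.
h = r (ρ_m − ρ_c) / ρ_c = 15150 m × (3323 − 2813) / 2813 = 2750 m.

2750 m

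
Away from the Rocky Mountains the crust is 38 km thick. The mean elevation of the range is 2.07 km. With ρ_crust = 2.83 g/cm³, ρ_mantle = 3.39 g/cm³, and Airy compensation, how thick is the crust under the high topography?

Root depth r = h ρ_c / (ρ_m − ρ_c) = 2.07 km × 2.83 / 0.56 = 10.46 km.
Total thickness = T + h + r = 38 km + 2.07 km + 10.46 km = 50.5 km.

50.5 km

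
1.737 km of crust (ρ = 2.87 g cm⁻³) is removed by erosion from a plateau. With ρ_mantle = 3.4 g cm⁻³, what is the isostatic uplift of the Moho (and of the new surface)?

1.47 km

Unloading: uplift u = e ρ_c/ρ_m = 1.737 km × 2.87/3.4 = 1.47 km.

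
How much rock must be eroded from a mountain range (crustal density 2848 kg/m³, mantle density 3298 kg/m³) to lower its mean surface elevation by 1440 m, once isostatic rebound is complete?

10600 m

Net drop Δ = e − u = e − e ρ_c/ρ_m = e (ρ_m − ρ_c)/ρ_m.
e = Δ ρ_m/(ρ_m − ρ_c) = 1440 m × 3298/450 = 10600 m.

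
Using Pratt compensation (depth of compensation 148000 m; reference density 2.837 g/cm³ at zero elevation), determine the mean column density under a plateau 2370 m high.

Pratt balance: ρ_ref D = ρ (D + h).
ρ = ρ_ref D/(D + h) = 2.837 × 148000 m/(148000 m + 2370 m) = 2.79 g/cm³.

2.79 g/cm³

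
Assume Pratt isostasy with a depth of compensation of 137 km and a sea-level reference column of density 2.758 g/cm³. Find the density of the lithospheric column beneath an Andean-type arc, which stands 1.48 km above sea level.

2.73 g/cm³

Pratt balance: ρ_ref D = ρ (D + h).
ρ = ρ_ref D/(D + h) = 2.758 × 137 km/(137 km + 1.48 km) = 2.73 g/cm³.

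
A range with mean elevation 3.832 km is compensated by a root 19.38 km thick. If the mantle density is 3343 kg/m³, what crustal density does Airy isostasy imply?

ρ_c h = (ρ_m − ρ_c) r → ρ_c (h + r) = ρ_m r → ρ_c = ρ_m r / (h + r).
ρ_c = 3343 × 19.38 km / (3.832 km + 19.38 km) = 2790 kg/m³.

2790 kg/m³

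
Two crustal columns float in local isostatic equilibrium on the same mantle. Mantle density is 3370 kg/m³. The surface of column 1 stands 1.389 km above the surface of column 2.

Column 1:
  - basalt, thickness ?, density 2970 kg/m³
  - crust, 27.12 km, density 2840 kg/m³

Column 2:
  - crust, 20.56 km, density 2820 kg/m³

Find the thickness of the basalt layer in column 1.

Take the compensation level at the base of the deeper column (depth z_c below the surface of column 1) and equate Σ ρ_i t_i down to z_c; mantle fills any gap and the z_c terms cancel.
Column 1: x×2970 + 27.12×2840 + (z_c − 27.12 − x)×3370
Column 2: 1.389×0 + 20.56×2820 + (z_c − 1.389 − 20.56)×3370
The z_c×3370 term appears on both sides and cancels. Collect the known terms of each column as K = Σ(ρt)_known − 3370 × (depth of known layers): K_1 = 77020.8 − 3370×27.12 = −14373.6; K_2 = 57979.2 − 3370×(1.389 + 20.56) = −15988.93.
Balance: K_1 − x×(3370 − 2970) = K_2, so x = (K_1 − K_2)/(3370 − 2970) = 1615.33/400 = 4.04 km.

4.04 km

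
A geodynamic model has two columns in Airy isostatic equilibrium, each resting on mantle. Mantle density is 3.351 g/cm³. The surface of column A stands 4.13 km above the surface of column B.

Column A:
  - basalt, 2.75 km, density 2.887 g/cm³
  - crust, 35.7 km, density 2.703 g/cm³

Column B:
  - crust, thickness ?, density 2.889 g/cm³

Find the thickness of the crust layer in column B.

Take the compensation level at the base of the deeper column (depth z_c below the surface of column A) and equate Σ ρ_i t_i down to z_c; mantle fills any gap and the z_c terms cancel.
Column A: 2.75×2.887 + 35.7×2.703 + (z_c − 38.45)×3.351
Column B: 4.13×0 + x×2.889 + (z_c − 4.13 − 0 − x)×3.351
The z_c×3.351 term appears on both sides and cancels. Collect the known terms of each column as K = Σ(ρt)_known − 3.351 × (depth of known layers): K_A = 104.43635 − 3.351×38.45 = −24.4096; K_B = 0 − 3.351×(4.13 + 0) = −13.83963.
Balance: K_A = K_B − x×(3.351 − 2.889), so x = (K_B − K_A)/(3.351 − 2.889) = 10.57/0.462 = 22.9 km.

22.9 km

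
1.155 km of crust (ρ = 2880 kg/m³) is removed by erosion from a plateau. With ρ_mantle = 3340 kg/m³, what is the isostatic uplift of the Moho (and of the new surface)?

0.996 km

Unloading: uplift u = e ρ_c/ρ_m = 1.155 km × 2880/3340 = 0.996 km.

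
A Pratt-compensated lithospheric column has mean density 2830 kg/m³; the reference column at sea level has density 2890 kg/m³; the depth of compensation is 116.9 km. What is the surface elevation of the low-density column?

2.48 km

ρ_ref D = ρ (D + h) → h = D (ρ_ref − ρ)/ρ.
h = 116.9 km × (2890 − 2830)/2830 = 2.48 km.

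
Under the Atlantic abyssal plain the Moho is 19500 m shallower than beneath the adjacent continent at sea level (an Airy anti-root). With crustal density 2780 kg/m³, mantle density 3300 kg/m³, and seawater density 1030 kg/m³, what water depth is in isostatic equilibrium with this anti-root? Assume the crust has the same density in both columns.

Replacing a thickness d of crust by seawater at the top must be balanced by replacing crust with mantle at the base: d (ρ_c − ρ_w) = a (ρ_m − ρ_c).
d = a (ρ_m − ρ_c)/(ρ_c − ρ_w) = 19500 m × 520/1750 = 5790 m.

5790 m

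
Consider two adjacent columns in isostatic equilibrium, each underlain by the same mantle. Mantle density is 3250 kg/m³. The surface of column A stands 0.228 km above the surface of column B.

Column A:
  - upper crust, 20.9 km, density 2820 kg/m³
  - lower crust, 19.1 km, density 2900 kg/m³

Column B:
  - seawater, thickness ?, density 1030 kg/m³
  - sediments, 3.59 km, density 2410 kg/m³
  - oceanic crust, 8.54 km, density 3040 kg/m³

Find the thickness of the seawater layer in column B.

4.56 km

Take the compensation level at the base of the deeper column (depth z_c below the surface of column A) and equate Σ ρ_i t_i down to z_c; mantle fills any gap and the z_c terms cancel.
Column A: 20.9×2820 + 19.1×2900 + (z_c − 40)×3250
Column B: 0.228×0 + x×1030 + 3.59×2410 + 8.54×3040 + (z_c − 0.228 − 12.13 − x)×3250
The z_c×3250 term appears on both sides and cancels. Collect the known terms of each column as K = Σ(ρt)_known − 3250 × (depth of known layers): K_A = 114328 − 3250×40 = −15672; K_B = 34613.5 − 3250×(0.228 + 12.13) = −5550.
Balance: K_A = K_B − x×(3250 − 1030), so x = (K_B − K_A)/(3250 − 1030) = 10122/2220 = 4.56 km.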